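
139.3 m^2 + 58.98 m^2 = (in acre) 0.049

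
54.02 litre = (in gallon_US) 14.27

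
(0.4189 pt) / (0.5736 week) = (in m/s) 4.26e-10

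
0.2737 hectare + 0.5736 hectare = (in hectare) 0.8473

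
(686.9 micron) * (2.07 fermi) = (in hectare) 1.422e-22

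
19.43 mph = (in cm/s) 868.6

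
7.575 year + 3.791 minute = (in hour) 6.636e+04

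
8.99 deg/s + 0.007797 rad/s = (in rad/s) 0.1647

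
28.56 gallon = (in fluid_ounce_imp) 3805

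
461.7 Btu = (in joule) 4.871e+05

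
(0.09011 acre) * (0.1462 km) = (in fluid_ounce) 1.803e+09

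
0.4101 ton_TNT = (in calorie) 4.101e+08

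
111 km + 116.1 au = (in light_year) 0.001836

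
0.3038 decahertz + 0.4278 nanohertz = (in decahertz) 0.3038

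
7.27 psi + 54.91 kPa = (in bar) 1.05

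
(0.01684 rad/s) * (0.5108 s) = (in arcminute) 29.57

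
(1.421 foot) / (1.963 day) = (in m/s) 2.554e-06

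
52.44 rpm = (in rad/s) 5.492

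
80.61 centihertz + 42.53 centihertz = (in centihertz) 123.1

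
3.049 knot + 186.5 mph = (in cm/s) 8494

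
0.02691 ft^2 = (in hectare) 2.5e-07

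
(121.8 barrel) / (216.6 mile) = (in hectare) 5.555e-09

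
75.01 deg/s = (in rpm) 12.5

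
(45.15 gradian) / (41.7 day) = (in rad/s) 1.968e-07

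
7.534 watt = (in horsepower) 0.0101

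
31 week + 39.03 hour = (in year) 0.599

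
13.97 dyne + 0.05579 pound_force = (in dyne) 2.483e+04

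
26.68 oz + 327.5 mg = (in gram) 756.7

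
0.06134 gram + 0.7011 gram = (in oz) 0.02689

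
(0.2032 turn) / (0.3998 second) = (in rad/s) 3.193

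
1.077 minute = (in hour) 0.01795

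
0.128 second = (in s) 0.128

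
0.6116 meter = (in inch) 24.08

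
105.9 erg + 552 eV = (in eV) 6.61e+13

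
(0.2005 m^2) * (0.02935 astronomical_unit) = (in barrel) 5.537e+09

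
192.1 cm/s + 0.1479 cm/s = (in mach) 0.005646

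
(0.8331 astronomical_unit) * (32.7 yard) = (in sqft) 4.011e+13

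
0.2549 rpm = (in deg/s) 1.529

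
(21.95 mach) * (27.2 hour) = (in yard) 8.004e+08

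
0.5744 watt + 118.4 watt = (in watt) 119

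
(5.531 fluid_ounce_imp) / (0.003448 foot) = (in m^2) 0.1495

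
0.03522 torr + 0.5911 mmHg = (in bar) 0.000835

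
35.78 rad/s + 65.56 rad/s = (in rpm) 967.7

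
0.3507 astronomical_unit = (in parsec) 1.7e-06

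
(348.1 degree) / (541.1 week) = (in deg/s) 1.064e-06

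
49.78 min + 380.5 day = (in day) 380.5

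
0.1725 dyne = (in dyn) 0.1725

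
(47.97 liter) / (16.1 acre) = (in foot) 2.416e-06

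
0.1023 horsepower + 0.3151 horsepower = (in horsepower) 0.4174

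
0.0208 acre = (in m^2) 84.17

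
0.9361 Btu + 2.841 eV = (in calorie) 236.1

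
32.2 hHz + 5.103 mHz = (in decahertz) 322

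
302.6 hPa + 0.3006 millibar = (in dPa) 3.029e+05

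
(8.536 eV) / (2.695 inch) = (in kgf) 2.037e-18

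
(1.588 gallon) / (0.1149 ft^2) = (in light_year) 5.952e-17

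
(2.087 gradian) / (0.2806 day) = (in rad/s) 1.352e-06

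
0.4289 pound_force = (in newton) 1.908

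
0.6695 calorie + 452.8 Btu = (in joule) 4.777e+05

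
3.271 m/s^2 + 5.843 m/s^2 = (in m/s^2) 9.114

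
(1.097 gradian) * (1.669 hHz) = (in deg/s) 164.8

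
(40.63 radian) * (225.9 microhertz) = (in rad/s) 0.009178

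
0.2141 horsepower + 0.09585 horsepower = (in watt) 231.1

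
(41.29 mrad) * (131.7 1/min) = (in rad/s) 0.09063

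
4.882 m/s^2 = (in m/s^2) 4.882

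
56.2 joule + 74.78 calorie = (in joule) 369.1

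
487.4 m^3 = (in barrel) 3066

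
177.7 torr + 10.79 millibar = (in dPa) 2.477e+05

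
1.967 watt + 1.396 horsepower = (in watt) 1043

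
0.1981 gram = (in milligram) 198.1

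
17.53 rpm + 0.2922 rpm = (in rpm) 17.82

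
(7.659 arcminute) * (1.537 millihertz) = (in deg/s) 0.0001962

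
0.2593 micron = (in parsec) 8.403e-24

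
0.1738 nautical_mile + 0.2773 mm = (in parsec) 1.043e-14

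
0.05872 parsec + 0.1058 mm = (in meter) 1.812e+15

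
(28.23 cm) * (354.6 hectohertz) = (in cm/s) 1.001e+06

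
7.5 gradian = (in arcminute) 405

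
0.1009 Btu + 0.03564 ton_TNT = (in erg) 1.491e+15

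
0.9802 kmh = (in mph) 0.6091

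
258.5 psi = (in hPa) 1.782e+04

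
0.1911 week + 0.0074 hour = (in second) 1.156e+05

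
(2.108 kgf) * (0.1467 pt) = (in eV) 6.677e+15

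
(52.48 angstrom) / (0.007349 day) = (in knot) 1.607e-11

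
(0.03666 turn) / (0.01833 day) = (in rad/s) 0.0001454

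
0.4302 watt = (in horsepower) 0.0005769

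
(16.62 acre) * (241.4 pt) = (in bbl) 3.603e+04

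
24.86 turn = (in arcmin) 5.37e+05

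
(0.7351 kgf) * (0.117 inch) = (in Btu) 2.031e-05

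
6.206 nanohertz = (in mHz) 6.206e-06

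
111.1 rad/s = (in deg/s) 6366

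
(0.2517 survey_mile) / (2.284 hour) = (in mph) 0.1102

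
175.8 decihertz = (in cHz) 1758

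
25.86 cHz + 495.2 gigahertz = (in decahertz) 4.952e+10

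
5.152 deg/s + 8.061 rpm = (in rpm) 8.92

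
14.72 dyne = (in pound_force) 3.309e-05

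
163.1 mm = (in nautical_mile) 8.807e-05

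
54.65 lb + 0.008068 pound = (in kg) 24.79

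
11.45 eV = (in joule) 1.834e-18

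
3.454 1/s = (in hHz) 0.03454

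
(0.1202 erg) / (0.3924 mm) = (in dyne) 3.063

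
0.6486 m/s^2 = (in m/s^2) 0.6486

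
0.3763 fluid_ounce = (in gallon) 0.00294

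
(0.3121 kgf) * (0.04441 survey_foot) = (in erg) 4.143e+05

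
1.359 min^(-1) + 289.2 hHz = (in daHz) 2892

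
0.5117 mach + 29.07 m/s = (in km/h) 731.9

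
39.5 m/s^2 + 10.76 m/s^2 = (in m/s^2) 50.26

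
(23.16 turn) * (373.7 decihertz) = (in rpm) 5.193e+04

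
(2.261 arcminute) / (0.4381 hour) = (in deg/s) 2.389e-05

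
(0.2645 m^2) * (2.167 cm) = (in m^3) 0.005732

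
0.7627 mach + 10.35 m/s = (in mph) 604.1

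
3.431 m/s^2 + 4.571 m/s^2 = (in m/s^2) 8.002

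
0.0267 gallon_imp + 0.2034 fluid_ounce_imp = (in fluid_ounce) 4.3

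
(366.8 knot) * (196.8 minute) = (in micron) 2.228e+12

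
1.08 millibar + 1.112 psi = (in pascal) 7775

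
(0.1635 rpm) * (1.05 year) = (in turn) 9.023e+04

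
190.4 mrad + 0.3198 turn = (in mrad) 2200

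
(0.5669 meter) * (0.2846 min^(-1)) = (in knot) 0.005227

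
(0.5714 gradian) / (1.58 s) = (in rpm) 0.05425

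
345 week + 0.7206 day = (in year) 6.618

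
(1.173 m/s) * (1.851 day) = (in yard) 2.052e+05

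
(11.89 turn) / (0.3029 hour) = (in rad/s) 0.06851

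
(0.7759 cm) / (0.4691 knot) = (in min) 0.0005359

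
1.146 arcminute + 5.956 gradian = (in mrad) 93.89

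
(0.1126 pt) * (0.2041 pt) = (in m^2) 2.86e-09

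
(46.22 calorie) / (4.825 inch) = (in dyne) 1.578e+08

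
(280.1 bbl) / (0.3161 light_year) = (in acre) 3.68e-18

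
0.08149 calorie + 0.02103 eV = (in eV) 2.128e+18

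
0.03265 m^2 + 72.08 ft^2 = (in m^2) 6.729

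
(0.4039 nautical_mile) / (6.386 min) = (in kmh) 7.028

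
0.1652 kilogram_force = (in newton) 1.62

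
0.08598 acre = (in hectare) 0.03479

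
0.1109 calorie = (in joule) 0.464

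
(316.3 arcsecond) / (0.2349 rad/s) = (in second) 0.006528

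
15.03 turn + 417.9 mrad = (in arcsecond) 1.957e+07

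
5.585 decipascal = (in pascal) 0.5585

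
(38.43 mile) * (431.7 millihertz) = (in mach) 78.41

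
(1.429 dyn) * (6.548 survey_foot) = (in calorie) 6.817e-06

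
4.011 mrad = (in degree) 0.2298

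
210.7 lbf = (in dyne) 9.372e+07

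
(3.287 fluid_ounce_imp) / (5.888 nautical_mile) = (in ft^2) 9.219e-08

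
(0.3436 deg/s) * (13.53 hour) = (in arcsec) 6.025e+07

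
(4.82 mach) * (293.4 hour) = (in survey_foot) 5.687e+09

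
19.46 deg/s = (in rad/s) 0.3396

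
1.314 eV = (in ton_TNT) 5.032e-29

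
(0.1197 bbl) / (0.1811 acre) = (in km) 2.597e-08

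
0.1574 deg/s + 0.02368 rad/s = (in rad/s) 0.02643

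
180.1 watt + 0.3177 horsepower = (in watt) 417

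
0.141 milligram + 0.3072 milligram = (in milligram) 0.4482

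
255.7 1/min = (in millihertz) 4262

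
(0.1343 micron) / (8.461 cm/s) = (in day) 1.837e-11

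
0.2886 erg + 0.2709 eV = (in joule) 2.886e-08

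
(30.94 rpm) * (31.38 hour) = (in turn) 5.825e+04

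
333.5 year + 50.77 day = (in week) 1.74e+04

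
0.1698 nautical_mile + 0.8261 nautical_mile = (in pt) 5.228e+06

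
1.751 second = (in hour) 0.0004864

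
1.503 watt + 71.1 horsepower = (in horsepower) 71.1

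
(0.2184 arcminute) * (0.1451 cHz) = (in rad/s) 9.218e-08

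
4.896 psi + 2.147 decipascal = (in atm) 0.3332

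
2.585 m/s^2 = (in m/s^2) 2.585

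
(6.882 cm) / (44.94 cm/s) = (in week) 2.532e-07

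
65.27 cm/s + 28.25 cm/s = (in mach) 0.002747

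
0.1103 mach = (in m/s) 37.56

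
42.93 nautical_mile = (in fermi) 7.951e+19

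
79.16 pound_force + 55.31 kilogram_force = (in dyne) 8.945e+07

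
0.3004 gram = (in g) 0.3004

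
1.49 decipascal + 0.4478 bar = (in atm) 0.4419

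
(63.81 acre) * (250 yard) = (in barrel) 3.713e+08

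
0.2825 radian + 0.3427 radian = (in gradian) 39.8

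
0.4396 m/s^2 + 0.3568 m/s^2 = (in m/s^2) 0.7964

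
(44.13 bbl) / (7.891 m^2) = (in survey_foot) 2.917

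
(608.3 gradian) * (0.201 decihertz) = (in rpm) 1.834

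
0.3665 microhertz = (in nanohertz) 366.5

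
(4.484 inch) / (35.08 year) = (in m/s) 1.03e-10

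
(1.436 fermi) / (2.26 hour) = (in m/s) 1.765e-19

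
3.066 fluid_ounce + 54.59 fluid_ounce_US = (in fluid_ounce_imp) 60.01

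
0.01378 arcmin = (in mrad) 0.004008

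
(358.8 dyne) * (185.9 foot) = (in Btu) 0.0001927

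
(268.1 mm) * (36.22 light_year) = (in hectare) 9.187e+12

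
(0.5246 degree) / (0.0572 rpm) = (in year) 4.847e-08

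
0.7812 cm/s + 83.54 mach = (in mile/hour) 6.363e+04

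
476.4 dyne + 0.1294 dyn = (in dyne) 476.5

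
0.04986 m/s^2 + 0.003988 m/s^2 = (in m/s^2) 0.05385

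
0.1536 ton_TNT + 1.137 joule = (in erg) 6.427e+15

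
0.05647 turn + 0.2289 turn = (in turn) 0.2854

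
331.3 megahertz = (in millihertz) 3.313e+11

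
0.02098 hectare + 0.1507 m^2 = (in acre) 0.05188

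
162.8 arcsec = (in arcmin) 2.713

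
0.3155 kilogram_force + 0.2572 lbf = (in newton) 4.238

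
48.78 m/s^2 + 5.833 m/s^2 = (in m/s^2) 54.61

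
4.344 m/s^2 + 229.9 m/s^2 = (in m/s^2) 234.2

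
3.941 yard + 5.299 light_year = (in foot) 1.645e+17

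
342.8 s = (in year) 1.087e-05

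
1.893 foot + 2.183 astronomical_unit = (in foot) 1.071e+12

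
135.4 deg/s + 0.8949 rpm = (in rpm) 23.46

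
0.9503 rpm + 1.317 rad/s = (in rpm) 13.53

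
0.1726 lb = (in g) 78.29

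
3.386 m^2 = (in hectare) 0.0003386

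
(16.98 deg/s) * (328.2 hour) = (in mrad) 3.502e+08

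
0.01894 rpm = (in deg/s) 0.1136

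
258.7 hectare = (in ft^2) 2.785e+07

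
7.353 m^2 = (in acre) 0.001817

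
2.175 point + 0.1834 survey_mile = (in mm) 2.952e+05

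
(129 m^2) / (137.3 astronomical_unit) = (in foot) 2.061e-11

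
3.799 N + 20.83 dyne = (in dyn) 3.799e+05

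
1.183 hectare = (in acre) 2.923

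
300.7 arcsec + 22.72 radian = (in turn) 3.616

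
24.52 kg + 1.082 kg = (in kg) 25.6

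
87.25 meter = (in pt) 2.473e+05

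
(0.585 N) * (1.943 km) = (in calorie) 271.7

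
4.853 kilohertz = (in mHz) 4.853e+06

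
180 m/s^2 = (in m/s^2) 180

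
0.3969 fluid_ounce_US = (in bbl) 7.383e-05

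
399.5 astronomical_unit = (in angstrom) 5.976e+23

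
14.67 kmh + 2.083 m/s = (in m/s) 6.158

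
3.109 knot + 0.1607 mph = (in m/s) 1.671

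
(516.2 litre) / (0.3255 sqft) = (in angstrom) 1.707e+11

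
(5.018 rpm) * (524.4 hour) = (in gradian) 6.315e+07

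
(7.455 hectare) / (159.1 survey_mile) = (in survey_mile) 0.0001809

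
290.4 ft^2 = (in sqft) 290.4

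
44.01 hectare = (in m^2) 4.401e+05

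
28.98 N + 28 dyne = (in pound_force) 6.515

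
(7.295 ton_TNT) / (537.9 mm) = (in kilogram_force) 5.786e+09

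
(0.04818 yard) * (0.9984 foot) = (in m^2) 0.01341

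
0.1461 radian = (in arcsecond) 3.014e+04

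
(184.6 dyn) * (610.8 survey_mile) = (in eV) 1.133e+22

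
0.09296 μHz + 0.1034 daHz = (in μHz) 1.034e+06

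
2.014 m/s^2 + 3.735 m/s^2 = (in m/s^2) 5.749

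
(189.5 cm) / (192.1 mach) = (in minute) 4.829e-07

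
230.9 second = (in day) 0.002672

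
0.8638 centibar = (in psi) 0.1253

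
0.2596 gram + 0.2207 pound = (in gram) 100.4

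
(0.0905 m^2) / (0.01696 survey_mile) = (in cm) 0.3316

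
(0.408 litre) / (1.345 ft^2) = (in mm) 3.265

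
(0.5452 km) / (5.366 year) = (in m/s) 3.222e-06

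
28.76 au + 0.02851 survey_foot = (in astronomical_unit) 28.76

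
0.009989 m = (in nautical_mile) 5.394e-06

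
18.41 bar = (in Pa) 1.841e+06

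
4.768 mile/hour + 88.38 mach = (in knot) 5.85e+04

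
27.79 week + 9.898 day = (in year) 0.5601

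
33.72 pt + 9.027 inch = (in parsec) 7.816e-18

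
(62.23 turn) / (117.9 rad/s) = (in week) 5.483e-06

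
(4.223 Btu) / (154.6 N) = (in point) 8.169e+04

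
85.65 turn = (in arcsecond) 1.11e+08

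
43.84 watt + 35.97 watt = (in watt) 79.81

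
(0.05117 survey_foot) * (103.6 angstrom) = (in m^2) 1.616e-10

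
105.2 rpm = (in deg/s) 631.2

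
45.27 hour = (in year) 0.005168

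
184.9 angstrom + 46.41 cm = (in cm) 46.41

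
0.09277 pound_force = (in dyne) 4.127e+04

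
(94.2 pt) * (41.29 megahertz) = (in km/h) 4.94e+06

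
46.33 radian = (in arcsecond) 9.556e+06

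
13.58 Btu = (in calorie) 3424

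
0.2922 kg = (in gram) 292.2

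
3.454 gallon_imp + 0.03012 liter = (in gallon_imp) 3.461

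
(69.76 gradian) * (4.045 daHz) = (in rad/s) 44.32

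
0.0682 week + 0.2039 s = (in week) 0.0682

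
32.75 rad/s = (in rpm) 312.7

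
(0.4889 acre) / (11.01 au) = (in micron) 0.001201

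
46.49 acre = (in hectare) 18.81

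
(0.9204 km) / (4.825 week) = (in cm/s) 0.03154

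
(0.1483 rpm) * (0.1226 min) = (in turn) 0.01818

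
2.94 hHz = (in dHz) 2940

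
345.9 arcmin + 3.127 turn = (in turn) 3.143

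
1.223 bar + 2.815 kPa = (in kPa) 125.1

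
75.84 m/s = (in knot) 147.4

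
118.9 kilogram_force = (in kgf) 118.9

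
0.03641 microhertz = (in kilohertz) 3.641e-11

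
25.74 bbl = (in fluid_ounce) 1.384e+05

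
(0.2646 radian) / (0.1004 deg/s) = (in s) 151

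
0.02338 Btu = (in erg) 2.467e+08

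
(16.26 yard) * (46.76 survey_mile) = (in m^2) 1.119e+06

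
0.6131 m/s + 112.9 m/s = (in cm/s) 1.135e+04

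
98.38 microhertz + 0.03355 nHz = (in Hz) 9.838e-05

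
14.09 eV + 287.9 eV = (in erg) 4.838e-10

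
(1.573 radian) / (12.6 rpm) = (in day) 1.38e-05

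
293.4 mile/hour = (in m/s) 131.2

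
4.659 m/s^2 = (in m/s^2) 4.659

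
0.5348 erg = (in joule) 5.348e-08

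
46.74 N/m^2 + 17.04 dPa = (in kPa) 0.04844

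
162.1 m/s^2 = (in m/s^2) 162.1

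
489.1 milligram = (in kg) 0.0004891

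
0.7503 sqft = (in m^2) 0.06971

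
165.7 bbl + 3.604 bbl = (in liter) 2.692e+04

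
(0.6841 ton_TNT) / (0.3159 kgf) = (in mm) 9.239e+11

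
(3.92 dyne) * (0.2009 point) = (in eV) 1.734e+10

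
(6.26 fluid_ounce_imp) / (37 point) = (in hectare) 1.363e-06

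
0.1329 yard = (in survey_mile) 7.551e-05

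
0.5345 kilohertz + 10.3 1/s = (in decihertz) 5448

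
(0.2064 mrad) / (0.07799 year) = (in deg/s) 4.808e-09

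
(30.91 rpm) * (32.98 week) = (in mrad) 6.456e+10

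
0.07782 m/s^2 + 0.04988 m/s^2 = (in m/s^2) 0.1277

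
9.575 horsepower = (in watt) 7140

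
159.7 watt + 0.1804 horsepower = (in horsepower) 0.3946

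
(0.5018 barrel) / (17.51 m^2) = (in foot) 0.01495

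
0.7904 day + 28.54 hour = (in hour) 47.51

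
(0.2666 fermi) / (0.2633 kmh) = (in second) 3.645e-15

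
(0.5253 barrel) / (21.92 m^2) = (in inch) 0.15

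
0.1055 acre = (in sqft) 4596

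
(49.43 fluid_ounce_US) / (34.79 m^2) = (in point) 0.1191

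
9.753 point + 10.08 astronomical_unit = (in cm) 1.508e+14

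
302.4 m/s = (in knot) 587.8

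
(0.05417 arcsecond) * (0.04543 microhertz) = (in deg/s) 6.836e-13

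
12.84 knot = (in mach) 0.0194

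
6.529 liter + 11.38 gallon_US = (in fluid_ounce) 1677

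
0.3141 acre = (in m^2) 1271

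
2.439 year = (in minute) 1.282e+06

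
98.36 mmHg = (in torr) 98.36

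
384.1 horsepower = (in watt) 2.864e+05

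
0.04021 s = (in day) 4.654e-07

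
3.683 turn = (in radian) 23.14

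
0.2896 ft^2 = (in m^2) 0.0269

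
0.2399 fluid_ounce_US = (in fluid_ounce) 0.2399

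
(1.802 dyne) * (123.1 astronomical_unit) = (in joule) 3.318e+08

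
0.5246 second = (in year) 1.663e-08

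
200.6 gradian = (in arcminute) 1.083e+04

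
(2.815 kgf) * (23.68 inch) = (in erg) 1.66e+08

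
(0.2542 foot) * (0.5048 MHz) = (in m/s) 3.911e+04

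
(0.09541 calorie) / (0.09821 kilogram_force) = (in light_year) 4.381e-17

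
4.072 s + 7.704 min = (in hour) 0.1295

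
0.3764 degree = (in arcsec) 1355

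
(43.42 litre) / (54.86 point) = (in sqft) 24.15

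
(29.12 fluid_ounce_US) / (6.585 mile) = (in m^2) 8.126e-08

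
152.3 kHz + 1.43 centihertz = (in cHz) 1.523e+07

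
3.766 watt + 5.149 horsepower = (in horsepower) 5.154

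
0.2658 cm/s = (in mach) 7.806e-06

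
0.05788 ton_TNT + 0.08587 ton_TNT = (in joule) 6.014e+08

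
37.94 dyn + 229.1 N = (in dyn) 2.291e+07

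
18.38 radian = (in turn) 2.925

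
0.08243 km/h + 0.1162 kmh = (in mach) 0.000162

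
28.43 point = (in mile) 6.232e-06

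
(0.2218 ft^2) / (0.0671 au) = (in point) 5.819e-09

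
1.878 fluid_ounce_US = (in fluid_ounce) 1.878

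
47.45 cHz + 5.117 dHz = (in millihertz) 986.2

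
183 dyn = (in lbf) 0.0004114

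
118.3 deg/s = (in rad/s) 2.065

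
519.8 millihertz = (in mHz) 519.8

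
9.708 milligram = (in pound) 2.14e-05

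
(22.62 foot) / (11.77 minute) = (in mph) 0.02184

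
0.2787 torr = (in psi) 0.005389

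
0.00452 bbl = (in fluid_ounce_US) 24.3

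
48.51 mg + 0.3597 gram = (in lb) 0.0008999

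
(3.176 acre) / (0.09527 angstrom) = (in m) 1.349e+15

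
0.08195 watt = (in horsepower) 0.0001099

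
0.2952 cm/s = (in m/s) 0.002952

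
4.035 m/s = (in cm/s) 403.5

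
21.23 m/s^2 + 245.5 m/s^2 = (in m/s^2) 266.7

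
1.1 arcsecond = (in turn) 8.488e-07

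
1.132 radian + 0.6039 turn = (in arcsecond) 1.016e+06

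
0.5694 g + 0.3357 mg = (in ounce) 0.0201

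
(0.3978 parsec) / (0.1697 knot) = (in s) 1.406e+17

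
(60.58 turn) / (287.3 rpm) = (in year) 4.012e-07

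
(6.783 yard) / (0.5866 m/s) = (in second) 10.57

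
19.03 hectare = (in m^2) 1.903e+05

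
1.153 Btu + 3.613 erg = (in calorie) 290.7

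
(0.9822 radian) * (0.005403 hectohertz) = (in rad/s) 0.5307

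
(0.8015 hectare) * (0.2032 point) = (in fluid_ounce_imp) 2.022e+04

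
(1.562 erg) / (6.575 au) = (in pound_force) 3.57e-20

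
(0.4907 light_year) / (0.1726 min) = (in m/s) 4.483e+14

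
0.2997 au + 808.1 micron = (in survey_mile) 2.786e+07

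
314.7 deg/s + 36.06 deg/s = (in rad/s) 6.122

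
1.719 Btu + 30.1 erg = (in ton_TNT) 4.335e-07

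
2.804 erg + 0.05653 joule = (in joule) 0.05653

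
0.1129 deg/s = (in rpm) 0.01882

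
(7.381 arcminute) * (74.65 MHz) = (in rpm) 1.531e+06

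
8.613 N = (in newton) 8.613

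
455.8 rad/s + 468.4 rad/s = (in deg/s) 5.295e+04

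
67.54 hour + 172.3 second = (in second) 2.433e+05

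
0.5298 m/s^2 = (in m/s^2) 0.5298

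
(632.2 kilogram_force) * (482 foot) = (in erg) 9.108e+12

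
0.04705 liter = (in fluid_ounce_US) 1.591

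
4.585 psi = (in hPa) 316.1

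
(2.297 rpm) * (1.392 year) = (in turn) 1.681e+06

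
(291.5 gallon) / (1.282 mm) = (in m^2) 860.7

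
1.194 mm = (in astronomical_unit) 7.981e-15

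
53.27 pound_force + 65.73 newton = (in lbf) 68.05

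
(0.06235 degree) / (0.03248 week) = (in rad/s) 5.54e-08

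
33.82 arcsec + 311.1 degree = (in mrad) 5430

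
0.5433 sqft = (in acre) 1.247e-05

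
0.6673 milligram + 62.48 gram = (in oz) 2.204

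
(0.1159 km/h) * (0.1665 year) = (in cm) 1.69e+07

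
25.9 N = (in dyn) 2.59e+06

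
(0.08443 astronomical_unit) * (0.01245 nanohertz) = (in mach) 0.0004618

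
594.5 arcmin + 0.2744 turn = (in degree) 108.7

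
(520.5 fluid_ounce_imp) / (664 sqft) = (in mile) 1.49e-07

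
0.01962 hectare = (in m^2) 196.2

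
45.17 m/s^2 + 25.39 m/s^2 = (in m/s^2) 70.56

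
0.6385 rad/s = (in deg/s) 36.58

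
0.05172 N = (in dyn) 5172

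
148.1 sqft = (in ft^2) 148.1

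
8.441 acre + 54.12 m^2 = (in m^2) 3.421e+04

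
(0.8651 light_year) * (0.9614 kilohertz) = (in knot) 1.53e+19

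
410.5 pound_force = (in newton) 1826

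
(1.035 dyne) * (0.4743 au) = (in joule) 7.344e+05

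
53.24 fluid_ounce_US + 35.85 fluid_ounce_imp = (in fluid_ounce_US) 87.68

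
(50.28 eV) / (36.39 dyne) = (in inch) 8.715e-13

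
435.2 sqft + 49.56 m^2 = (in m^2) 89.99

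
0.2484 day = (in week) 0.03549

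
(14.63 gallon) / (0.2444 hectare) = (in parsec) 7.344e-22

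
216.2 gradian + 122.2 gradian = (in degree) 304.6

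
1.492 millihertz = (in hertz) 0.001492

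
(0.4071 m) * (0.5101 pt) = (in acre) 1.81e-08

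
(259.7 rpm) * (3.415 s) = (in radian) 92.87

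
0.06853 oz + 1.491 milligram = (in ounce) 0.06858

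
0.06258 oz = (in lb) 0.003911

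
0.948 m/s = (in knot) 1.843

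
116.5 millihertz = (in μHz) 1.165e+05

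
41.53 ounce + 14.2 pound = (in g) 7618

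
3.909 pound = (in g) 1773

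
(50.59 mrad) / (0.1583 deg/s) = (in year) 5.806e-07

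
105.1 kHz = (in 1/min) 6.306e+06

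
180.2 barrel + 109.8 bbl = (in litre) 4.611e+04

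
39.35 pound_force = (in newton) 175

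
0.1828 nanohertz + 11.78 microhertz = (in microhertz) 11.78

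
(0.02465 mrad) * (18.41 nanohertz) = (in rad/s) 4.538e-13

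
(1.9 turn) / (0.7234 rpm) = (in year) 4.997e-06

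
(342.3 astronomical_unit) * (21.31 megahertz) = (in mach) 3.205e+18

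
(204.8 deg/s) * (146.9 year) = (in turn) 2.635e+09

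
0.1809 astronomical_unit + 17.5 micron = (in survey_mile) 1.682e+07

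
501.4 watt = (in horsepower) 0.6724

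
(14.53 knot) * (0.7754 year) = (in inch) 7.196e+09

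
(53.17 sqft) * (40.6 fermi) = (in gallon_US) 5.298e-11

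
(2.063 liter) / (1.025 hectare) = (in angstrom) 2013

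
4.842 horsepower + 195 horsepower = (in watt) 1.49e+05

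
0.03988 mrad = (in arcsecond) 8.226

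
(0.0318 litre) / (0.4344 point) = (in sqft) 2.234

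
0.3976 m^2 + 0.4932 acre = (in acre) 0.4933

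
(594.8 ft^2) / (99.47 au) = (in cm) 3.713e-10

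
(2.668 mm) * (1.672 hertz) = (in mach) 1.31e-05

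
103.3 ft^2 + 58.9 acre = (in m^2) 2.384e+05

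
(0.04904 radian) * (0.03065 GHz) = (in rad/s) 1.503e+06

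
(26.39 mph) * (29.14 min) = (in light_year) 2.18e-12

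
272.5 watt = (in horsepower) 0.3654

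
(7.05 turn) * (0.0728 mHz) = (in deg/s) 0.1848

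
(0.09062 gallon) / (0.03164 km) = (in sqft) 0.0001167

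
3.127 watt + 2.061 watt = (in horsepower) 0.006957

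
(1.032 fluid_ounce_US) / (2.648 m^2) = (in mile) 7.162e-09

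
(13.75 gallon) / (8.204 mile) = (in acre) 9.741e-10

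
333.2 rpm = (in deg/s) 1999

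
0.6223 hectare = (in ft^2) 6.698e+04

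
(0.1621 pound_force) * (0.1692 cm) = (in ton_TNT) 2.916e-13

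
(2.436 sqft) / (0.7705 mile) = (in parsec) 5.915e-21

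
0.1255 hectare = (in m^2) 1255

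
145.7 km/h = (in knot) 78.67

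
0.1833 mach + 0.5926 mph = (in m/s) 62.68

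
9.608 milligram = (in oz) 0.0003389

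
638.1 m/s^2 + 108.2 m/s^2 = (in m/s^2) 746.3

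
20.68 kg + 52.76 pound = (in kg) 44.61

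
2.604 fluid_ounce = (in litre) 0.07701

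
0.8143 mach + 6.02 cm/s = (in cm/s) 2.773e+04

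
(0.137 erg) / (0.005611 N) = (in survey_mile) 1.517e-09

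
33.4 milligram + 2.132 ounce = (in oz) 2.133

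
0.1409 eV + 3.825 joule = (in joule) 3.825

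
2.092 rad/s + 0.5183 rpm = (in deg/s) 123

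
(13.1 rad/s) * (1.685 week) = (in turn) 2.125e+06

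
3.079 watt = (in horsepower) 0.004129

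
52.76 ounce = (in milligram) 1.496e+06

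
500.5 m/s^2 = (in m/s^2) 500.5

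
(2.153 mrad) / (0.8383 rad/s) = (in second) 0.002568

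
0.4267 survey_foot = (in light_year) 1.375e-17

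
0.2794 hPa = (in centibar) 0.02794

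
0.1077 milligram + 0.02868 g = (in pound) 6.347e-05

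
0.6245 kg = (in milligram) 6.245e+05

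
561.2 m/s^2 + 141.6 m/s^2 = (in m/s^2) 702.8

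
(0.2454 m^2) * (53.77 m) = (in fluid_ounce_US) 4.462e+05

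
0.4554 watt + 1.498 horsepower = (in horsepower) 1.499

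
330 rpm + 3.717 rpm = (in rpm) 333.7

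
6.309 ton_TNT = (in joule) 2.64e+10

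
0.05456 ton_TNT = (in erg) 2.283e+15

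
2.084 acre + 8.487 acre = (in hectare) 4.278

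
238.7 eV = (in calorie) 9.141e-18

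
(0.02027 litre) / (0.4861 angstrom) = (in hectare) 41.7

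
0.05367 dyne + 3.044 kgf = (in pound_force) 6.711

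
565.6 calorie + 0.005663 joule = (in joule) 2366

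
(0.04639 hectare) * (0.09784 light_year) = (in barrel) 2.701e+18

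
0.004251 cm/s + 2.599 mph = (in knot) 2.259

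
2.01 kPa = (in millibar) 20.1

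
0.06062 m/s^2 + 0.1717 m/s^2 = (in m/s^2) 0.2323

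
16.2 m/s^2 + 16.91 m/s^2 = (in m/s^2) 33.11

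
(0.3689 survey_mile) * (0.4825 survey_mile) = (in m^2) 4.61e+05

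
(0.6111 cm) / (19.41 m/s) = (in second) 0.0003148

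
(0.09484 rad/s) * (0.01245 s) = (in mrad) 1.181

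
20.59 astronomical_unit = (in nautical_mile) 1.663e+09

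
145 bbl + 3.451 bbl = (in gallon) 6235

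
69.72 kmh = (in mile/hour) 43.32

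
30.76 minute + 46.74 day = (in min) 6.734e+04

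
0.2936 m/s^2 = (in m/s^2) 0.2936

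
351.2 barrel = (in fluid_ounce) 1.888e+06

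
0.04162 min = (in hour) 0.0006937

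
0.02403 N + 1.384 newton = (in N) 1.408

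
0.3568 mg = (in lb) 7.866e-07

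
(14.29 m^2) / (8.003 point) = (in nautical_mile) 2.733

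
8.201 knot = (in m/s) 4.219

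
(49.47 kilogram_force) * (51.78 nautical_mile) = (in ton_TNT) 0.01112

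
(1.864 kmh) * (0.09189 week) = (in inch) 1.133e+06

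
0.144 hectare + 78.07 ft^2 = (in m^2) 1447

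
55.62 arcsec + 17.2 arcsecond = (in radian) 0.000353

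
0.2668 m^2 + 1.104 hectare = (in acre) 2.728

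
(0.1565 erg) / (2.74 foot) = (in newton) 1.874e-08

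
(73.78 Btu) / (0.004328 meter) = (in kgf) 1.834e+06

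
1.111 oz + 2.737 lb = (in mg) 1.273e+06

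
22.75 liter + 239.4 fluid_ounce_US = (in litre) 29.83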